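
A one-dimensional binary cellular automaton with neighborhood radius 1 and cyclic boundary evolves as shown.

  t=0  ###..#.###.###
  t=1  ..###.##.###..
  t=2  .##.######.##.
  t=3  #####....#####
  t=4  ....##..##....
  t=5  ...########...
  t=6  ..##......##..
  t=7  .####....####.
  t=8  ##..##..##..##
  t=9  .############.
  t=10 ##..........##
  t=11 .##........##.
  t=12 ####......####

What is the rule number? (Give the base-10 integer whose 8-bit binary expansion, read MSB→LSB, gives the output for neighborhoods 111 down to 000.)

  ### -> .   bit 7 = 0  t=0,i=0
  ##. -> #   bit 6 = 1  t=0,i=2
  #.# -> #   bit 5 = 1  t=0,i=6
  #.. -> #   bit 4 = 1  t=0,i=3
  .## -> #   bit 3 = 1  t=0,i=7
  .#. -> .   bit 2 = 0  t=0,i=5
  ..# -> #   bit 1 = 1  t=0,i=4
  ... -> .   bit 0 = 0  t=1,i=0
  bits 01111010 = 122

122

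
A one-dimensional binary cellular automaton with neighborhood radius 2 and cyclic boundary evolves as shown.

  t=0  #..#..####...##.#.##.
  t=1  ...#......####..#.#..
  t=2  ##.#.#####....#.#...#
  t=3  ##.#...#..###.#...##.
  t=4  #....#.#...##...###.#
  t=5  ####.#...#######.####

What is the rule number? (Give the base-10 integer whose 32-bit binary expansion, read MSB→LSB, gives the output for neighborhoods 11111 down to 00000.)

2875412603

  #####|#  b31=1 t=2,i=7
  ####.|.  b30=0 t=0,i=8
  ###.#|#  b29=1 t=2,i=1
  ###..|.  b28=0 t=0,i=9
  ##.##|#  b27=1 t=3,i=20
  ##.#.|.  b26=0 t=0,i=15
  ##..#|#  b25=1 t=1,i=14
  ##...|#  b24=1 t=0,i=10
  #.###|.  b23=0 t=2,i=5
  #.##.|#  b22=1 t=0,i=18
  #.#.#|#  b21=1 t=0,i=16
  #.#..|.  b20=0 t=0,i=0
  #..##|.  b19=0 t=0,i=5
  #..#.|.  b18=0 t=0,i=2
  #...#|#  b17=1 t=0,i=11
  #....|#  b16=1 t=1,i=5
  .####|.  b15=0 t=0,i=7
  .###.|#  b14=1 t=2,i=0
  .##.#|.  b13=0 t=0,i=14
  .##..|#  b12=1 t=4,i=0
  .#.##|.  b11=0 t=0,i=17
  .#.#.|.  b10=0 t=1,i=17
  .#..#|.  b9=0 t=0,i=1
  .#...|.  b8=0 t=1,i=4
  ..###|.  b7=0 t=0,i=6
  ..##.|#  b6=1 t=0,i=13
  ..#.#|#  b5=1 t=1,i=16
  ..#..|#  b4=1 t=0,i=3
  ...##|#  b3=1 t=0,i=12
  ...#.|.  b2=0 t=1,i=2
  ....#|#  b1=1 t=1,i=1
  .....|#  b0=1 t=1,i=0
  bits 10101011011000110101000001111011 = 2875412603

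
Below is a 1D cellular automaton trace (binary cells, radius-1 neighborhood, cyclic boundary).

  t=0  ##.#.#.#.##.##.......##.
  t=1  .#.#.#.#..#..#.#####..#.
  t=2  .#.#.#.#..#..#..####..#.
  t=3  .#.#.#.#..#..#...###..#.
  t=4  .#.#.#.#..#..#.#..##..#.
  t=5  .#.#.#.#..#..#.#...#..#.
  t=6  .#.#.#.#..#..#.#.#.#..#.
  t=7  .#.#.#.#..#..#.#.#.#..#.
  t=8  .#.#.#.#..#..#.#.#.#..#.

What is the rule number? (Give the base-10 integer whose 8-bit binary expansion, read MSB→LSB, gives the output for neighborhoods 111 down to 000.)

  ###|#  b7=1 t=1,i=16
  ##.|#  b6=1 t=0,i=1
  #.#|.  b5=0 t=0,i=2
  #..|.  b4=0 t=0,i=14
  .##|.  b3=0 t=0,i=0
  .#.|#  b2=1 t=0,i=3
  ..#|.  b1=0 t=0,i=20
  ...|#  b0=1 t=0,i=15
  bits 11000101 = 197

197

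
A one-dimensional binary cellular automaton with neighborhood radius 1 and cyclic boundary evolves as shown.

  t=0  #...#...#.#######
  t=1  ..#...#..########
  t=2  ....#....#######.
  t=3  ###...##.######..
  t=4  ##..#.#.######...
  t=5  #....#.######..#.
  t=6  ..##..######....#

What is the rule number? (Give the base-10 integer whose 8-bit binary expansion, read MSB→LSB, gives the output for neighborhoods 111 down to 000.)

169

  nb ###: next=#  (t=0,i=11, bit7=1)
  nb ##.: next=.  (t=0,i=0, bit6=0)
  nb #.#: next=#  (t=0,i=9, bit5=1)
  nb #..: next=.  (t=0,i=1, bit4=0)
  nb .##: next=#  (t=0,i=10, bit3=1)
  nb .#.: next=.  (t=0,i=4, bit2=0)
  nb ..#: next=.  (t=0,i=3, bit1=0)
  nb ...: next=#  (t=0,i=2, bit0=1)
  bits 10101001 = 169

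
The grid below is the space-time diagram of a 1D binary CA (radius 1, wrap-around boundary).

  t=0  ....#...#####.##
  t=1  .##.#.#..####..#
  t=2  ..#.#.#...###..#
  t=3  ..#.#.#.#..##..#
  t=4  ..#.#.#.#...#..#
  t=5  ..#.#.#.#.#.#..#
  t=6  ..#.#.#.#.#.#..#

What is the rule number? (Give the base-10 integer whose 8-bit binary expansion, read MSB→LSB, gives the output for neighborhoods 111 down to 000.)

  ###|#  b7=1 t=0,i=9
  ##.|#  b6=1 t=0,i=12
  #.#|.  b5=0 t=0,i=13
  #..|.  b4=0 t=0,i=0
  .##|.  b3=0 t=0,i=8
  .#.|#  b2=1 t=0,i=4
  ..#|.  b1=0 t=0,i=3
  ...|#  b0=1 t=0,i=1
  bits 11000101 = 197

197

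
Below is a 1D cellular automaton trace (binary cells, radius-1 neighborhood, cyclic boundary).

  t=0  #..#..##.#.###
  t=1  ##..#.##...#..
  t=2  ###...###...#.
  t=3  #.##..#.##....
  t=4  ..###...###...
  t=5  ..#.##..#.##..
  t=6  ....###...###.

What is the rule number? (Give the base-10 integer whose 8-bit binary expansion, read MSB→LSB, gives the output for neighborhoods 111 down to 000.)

88

  ###|.  b7=0 t=0,i=12
  ##.|#  b6=1 t=0,i=0
  #.#|.  b5=0 t=0,i=8
  #..|#  b4=1 t=0,i=1
  .##|#  b3=1 t=0,i=6
  .#.|.  b2=0 t=0,i=3
  ..#|.  b1=0 t=0,i=2
  ...|.  b0=0 t=1,i=9
  bits 01011000 = 88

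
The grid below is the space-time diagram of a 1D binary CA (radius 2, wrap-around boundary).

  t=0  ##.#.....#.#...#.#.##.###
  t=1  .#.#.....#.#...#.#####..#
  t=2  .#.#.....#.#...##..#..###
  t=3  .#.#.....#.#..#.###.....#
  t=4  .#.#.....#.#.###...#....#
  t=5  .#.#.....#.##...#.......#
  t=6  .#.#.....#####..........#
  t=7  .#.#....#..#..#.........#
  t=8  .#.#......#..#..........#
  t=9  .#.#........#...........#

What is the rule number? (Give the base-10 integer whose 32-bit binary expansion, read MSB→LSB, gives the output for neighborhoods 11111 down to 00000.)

  #####|#  b31=1 t=0,i=24
  ####.|.  b30=0 t=0,i=0
  ###.#|#  b29=1 t=0,i=1
  ###..|.  b28=0 t=1,i=21
  ##.##|#  b27=1 t=0,i=21
  ##.#.|.  b26=0 t=0,i=2
  ##..#|#  b25=1 t=1,i=22
  ##...|#  b24=1 t=3,i=19
  #.###|.  b23=0 t=0,i=22
  #.##.|#  b22=1 t=0,i=19
  #.#.#|#  b21=1 t=0,i=17
  #.#..|#  b20=1 t=0,i=3
  #..##|.  b19=0 t=2,i=21
  #..#.|#  b18=1 t=1,i=23
  #...#|.  b17=0 t=0,i=13
  #....|.  b16=0 t=0,i=5
  .####|.  b15=0 t=0,i=23
  .###.|.  b14=0 t=2,i=23
  .##.#|#  b13=1 t=0,i=20
  .##..|#  b12=1 t=2,i=16
  .#.##|#  b11=1 t=0,i=18
  .#.#.|.  b10=0 t=0,i=10
  .#..#|.  b9=0 t=2,i=20
  .#...|.  b8=0 t=0,i=4
  ..###|.  b7=0 t=2,i=22
  ..##.|.  b6=0 t=2,i=15
  ..#.#|#  b5=1 t=0,i=9
  ..#..|.  b4=0 t=2,i=19
  ...##|#  b3=1 t=2,i=14
  ...#.|.  b2=0 t=0,i=8
  ....#|.  b1=0 t=0,i=7
  .....|.  b0=0 t=0,i=6
  bits 10101011011101000011100000101000 = 2876520488

2876520488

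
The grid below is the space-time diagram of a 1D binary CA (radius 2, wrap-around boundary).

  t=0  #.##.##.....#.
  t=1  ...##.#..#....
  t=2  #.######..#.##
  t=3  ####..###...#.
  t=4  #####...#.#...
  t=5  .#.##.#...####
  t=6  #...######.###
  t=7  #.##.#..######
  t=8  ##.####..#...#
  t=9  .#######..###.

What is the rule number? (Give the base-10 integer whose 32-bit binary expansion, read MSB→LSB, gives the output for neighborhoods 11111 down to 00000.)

  [31] ##### => .  t=2,i=4
  [30] ####. => #  t=2,i=6
  [29] ###.# => #  t=2,i=0
  [28] ###.. => #  t=2,i=7
  [27] ##.## => #  t=0,i=4
  [26] ##.#. => #  t=1,i=5
  [25] ##..# => #  t=2,i=8
  [24] ##... => .  t=0,i=7
  [23] #.### => #  t=2,i=2
  [22] #.##. => .  t=0,i=2
  [21] #.#.# => .  t=0,i=0
  [20] #.#.. => #  t=1,i=6
  [19] #..## => .  t=3,i=5
  [18] #..#. => .  t=1,i=8
  [17] #...# => #  t=3,i=10
  [16] #.... => .  t=0,i=8
  [15] .#### => #  t=2,i=3
  [14] .###. => .  t=2,i=13
  [13] .##.# => #  t=0,i=3
  [12] .##.. => #  t=0,i=6
  [11] .#.## => .  t=0,i=1
  [10] .#.#. => .  t=0,i=13
  [9] .#..# => #  t=1,i=7
  [8] .#... => #  t=1,i=10
  [7] ..### => .  t=3,i=6
  [6] ..##. => #  t=1,i=3
  [5] ..#.# => .  t=0,i=12
  [4] ..#.. => .  t=1,i=9
  [3] ...## => #  t=1,i=2
  [2] ...#. => .  t=0,i=11
  [1] ....# => .  t=0,i=10
  [0] ..... => #  t=0,i=9
  bits 01111110100100101011001101001001 = 2123543369

2123543369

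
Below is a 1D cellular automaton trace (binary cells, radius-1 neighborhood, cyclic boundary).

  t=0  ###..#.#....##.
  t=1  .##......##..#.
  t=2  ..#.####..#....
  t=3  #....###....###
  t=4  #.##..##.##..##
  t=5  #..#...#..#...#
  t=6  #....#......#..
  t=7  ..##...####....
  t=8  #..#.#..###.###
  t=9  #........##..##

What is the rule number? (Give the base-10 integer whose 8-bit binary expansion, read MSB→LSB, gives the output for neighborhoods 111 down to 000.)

193

  ###|#  b7=1 t=0,i=1
  ##.|#  b6=1 t=0,i=2
  #.#|.  b5=0 t=0,i=6
  #..|.  b4=0 t=0,i=3
  .##|.  b3=0 t=0,i=0
  .#.|.  b2=0 t=0,i=5
  ..#|.  b1=0 t=0,i=4
  ...|#  b0=1 t=0,i=9
  bits 11000001 = 193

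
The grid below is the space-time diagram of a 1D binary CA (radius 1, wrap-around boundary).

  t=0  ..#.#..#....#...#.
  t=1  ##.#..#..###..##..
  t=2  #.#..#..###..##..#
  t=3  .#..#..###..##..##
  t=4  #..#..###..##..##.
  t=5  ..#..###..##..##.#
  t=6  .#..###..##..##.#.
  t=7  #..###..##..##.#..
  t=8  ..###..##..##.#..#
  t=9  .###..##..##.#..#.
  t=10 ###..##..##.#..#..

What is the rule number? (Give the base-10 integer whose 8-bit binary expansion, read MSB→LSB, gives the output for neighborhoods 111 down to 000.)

  ### -> #   bit 7 = 1  t=1,i=10
  ##. -> .   bit 6 = 0  t=1,i=1
  #.# -> #   bit 5 = 1  t=0,i=3
  #.. -> .   bit 4 = 0  t=0,i=5
  .## -> #   bit 3 = 1  t=1,i=0
  .#. -> .   bit 2 = 0  t=0,i=2
  ..# -> #   bit 1 = 1  t=0,i=1
  ... -> #   bit 0 = 1  t=0,i=0
  bits 10101011 = 171

171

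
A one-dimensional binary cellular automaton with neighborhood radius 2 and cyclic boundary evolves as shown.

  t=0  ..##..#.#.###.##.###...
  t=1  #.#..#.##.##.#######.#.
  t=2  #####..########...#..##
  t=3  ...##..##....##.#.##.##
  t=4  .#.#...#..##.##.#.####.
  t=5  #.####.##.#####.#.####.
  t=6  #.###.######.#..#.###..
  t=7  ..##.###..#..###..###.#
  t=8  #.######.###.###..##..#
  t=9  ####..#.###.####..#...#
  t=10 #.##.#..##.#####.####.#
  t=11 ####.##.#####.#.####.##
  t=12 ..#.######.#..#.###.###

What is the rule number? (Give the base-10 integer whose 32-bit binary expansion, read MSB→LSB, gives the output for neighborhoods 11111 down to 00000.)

1492641746

  ##### -> .   bit 31 = 0  t=1,i=15
  ####. -> #   bit 30 = 1  t=1,i=18
  ###.# -> .   bit 29 = 0  t=0,i=12
  ###.. -> #   bit 28 = 1  t=0,i=19
  ##.## -> #   bit 27 = 1  t=0,i=13
  ##.#. -> .   bit 26 = 0  t=1,i=20
  ##..# -> .   bit 25 = 0  t=0,i=4
  ##... -> .   bit 24 = 0  t=0,i=20
  #.### -> #   bit 23 = 1  t=0,i=10
  #.##. -> #   bit 22 = 1  t=0,i=14
  #.#.# -> #   bit 21 = 1  t=0,i=8
  #.#.. -> #   bit 20 = 1  t=1,i=2
  #..## -> .   bit 19 = 0  t=2,i=6
  #..#. -> #   bit 18 = 1  t=0,i=5
  #...# -> #   bit 17 = 1  t=2,i=16
  #.... -> #   bit 16 = 1  t=0,i=21
  .#### -> #   bit 15 = 1  t=1,i=14
  .###. -> #   bit 14 = 1  t=0,i=11
  .##.# -> #   bit 13 = 1  t=0,i=15
  .##.. -> .   bit 12 = 0  t=0,i=3
  .#.## -> .   bit 11 = 0  t=0,i=9
  .#.#. -> #   bit 10 = 1  t=0,i=7
  .#..# -> #   bit 9 = 1  t=1,i=3
  .#... -> #   bit 8 = 1  t=4,i=4
  ..### -> #   bit 7 = 1  t=2,i=7
  ..##. -> #   bit 6 = 1  t=0,i=2
  ..#.# -> .   bit 5 = 0  t=0,i=6
  ..#.. -> #   bit 4 = 1  t=2,i=18
  ...## -> .   bit 3 = 0  t=0,i=1
  ...#. -> .   bit 2 = 0  t=2,i=17
  ....# -> #   bit 1 = 1  t=0,i=0
  ..... -> .   bit 0 = 0  t=0,i=22
  bits 01011000111101111110011111010010 = 1492641746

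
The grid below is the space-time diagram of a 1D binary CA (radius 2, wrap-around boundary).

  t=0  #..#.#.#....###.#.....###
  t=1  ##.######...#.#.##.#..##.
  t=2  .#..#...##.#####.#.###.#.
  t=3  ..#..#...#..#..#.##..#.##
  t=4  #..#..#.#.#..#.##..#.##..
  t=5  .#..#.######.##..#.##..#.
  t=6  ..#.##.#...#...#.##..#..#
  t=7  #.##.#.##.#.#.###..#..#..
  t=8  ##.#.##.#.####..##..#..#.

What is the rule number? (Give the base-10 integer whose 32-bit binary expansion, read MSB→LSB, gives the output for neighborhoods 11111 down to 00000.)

  nb #####: next=.  (t=1,i=5, bit31=0)
  nb ####.: next=.  (t=0,i=24, bit30=0)
  nb ###.#: next=#  (t=0,i=14, bit29=1)
  nb ###..: next=#  (t=0,i=0, bit28=1)
  nb ##.##: next=.  (t=1,i=2, bit27=0)
  nb ##.#.: next=.  (t=0,i=15, bit26=0)
  nb ##..#: next=#  (t=0,i=1, bit25=1)
  nb ##...: next=#  (t=1,i=9, bit24=1)
  nb #.###: next=.  (t=1,i=3, bit23=0)
  nb #.##.: next=.  (t=1,i=0, bit22=0)
  nb #.#.#: next=#  (t=0,i=5, bit21=1)
  nb #.#..: next=#  (t=0,i=7, bit20=1)
  nb #..##: next=#  (t=1,i=21, bit19=1)
  nb #..#.: next=.  (t=0,i=2, bit18=0)
  nb #...#: next=.  (t=1,i=10, bit17=0)
  nb #....: next=.  (t=0,i=9, bit16=0)
  nb .####: next=#  (t=0,i=23, bit15=1)
  nb .###.: next=.  (t=0,i=13, bit14=0)
  nb .##.#: next=#  (t=1,i=1, bit13=1)
  nb .##..: next=.  (t=3,i=18, bit12=0)
  nb .#.##: next=#  (t=1,i=15, bit11=1)
  nb .#.#.: next=#  (t=0,i=4, bit10=1)
  nb .#..#: next=#  (t=1,i=20, bit9=1)
  nb .#...: next=#  (t=0,i=8, bit8=1)
  nb ..###: next=#  (t=0,i=12, bit7=1)
  nb ..##.: next=.  (t=1,i=22, bit6=0)
  nb ..#.#: next=#  (t=0,i=3, bit5=1)
  nb ..#..: next=.  (t=2,i=1, bit4=0)
  nb ...##: next=.  (t=0,i=11, bit3=0)
  nb ...#.: next=#  (t=1,i=11, bit2=1)
  nb ....#: next=.  (t=0,i=10, bit1=0)
  nb .....: next=#  (t=0,i=19, bit0=1)
  bits 00110011001110001010111110100101 = 859352997

859352997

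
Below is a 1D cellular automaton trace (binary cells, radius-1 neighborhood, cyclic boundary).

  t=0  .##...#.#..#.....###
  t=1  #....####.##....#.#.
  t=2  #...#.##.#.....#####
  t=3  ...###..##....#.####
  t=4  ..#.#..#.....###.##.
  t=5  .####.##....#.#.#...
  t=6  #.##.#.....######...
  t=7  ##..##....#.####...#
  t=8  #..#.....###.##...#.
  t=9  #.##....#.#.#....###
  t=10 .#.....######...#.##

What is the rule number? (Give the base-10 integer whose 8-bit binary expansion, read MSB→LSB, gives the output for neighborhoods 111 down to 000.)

166

  ###|#  b7=1 t=0,i=18
  ##.|.  b6=0 t=0,i=2
  #.#|#  b5=1 t=0,i=0
  #..|.  b4=0 t=0,i=3
  .##|.  b3=0 t=0,i=1
  .#.|#  b2=1 t=0,i=6
  ..#|#  b1=1 t=0,i=5
  ...|.  b0=0 t=0,i=4
  bits 10100110 = 166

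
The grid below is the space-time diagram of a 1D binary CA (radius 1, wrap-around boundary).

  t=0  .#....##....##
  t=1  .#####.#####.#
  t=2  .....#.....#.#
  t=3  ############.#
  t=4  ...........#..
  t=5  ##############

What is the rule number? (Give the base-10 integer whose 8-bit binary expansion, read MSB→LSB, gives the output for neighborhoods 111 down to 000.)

87

  nb ###: next=.  (t=1,i=2, bit7=0)
  nb ##.: next=#  (t=0,i=7, bit6=1)
  nb #.#: next=.  (t=0,i=0, bit5=0)
  nb #..: next=#  (t=0,i=2, bit4=1)
  nb .##: next=.  (t=0,i=6, bit3=0)
  nb .#.: next=#  (t=0,i=1, bit2=1)
  nb ..#: next=#  (t=0,i=5, bit1=1)
  nb ...: next=#  (t=0,i=3, bit0=1)
  bits 01010111 = 87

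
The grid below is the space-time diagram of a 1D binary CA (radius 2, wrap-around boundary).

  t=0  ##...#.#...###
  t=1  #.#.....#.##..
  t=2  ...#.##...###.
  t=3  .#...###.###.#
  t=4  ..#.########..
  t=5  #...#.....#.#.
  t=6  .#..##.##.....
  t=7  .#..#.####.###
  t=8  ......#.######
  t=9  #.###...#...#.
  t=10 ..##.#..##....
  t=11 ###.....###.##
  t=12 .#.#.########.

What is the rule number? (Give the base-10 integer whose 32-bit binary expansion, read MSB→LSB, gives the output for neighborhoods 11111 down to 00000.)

  nb #####: next=.  (t=0,i=13, bit31=0)
  nb ####.: next=#  (t=0,i=0, bit30=1)
  nb ###.#: next=#  (t=3,i=7, bit29=1)
  nb ###..: next=.  (t=0,i=1, bit28=0)
  nb ##.##: next=#  (t=3,i=8, bit27=1)
  nb ##.#.: next=.  (t=3,i=12, bit26=0)
  nb ##..#: next=#  (t=1,i=12, bit25=1)
  nb ##...: next=#  (t=0,i=2, bit24=1)
  nb #.###: next=#  (t=3,i=9, bit23=1)
  nb #.##.: next=#  (t=1,i=10, bit22=1)
  nb #.#.#: next=.  (t=3,i=13, bit21=0)
  nb #.#..: next=.  (t=0,i=7, bit20=0)
  nb #..##: next=.  (t=6,i=3, bit19=0)
  nb #..#.: next=.  (t=1,i=13, bit18=0)
  nb #...#: next=.  (t=0,i=3, bit17=0)
  nb #....: next=.  (t=1,i=4, bit16=0)
  nb .####: next=.  (t=0,i=12, bit15=0)
  nb .###.: next=#  (t=2,i=11, bit14=1)
  nb .##.#: next=.  (t=6,i=5, bit13=0)
  nb .##..: next=#  (t=1,i=11, bit12=1)
  nb .#.##: next=.  (t=1,i=9, bit11=0)
  nb .#.#.: next=.  (t=0,i=6, bit10=0)
  nb .#..#: next=.  (t=6,i=2, bit9=0)
  nb .#...: next=#  (t=0,i=8, bit8=1)
  nb ..###: next=#  (t=0,i=11, bit7=1)
  nb ..##.: next=#  (t=6,i=4, bit6=1)
  nb ..#.#: next=.  (t=0,i=5, bit5=0)
  nb ..#..: next=#  (t=5,i=4, bit4=1)
  nb ...##: next=#  (t=0,i=10, bit3=1)
  nb ...#.: next=.  (t=0,i=4, bit2=0)
  nb ....#: next=#  (t=1,i=6, bit1=1)
  nb .....: next=#  (t=1,i=5, bit0=1)
  bits 01101011110000000101000111011011 = 1807765979

1807765979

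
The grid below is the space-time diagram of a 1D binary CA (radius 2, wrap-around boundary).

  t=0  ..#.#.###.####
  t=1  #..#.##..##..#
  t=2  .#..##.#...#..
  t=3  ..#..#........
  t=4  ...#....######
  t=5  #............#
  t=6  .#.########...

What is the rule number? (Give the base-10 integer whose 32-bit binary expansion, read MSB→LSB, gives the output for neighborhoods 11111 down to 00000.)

  [31] ##### => .  t=4,i=10
  [30] ####. => .  t=0,i=12
  [29] ###.# => .  t=0,i=8
  [28] ###.. => #  t=0,i=13
  [27] ##.## => #  t=0,i=9
  [26] ##.#. => .  t=2,i=6
  [25] ##..# => #  t=0,i=0
  [24] ##... => #  t=4,i=0
  [23] #.### => #  t=0,i=6
  [22] #.##. => #  t=1,i=5
  [21] #.#.# => .  t=0,i=4
  [20] #.#.. => .  t=2,i=7
  [19] #..## => .  t=1,i=8
  [18] #..#. => .  t=0,i=1
  [17] #...# => .  t=2,i=9
  [16] #.... => .  t=3,i=7
  [15] .#### => .  t=0,i=11
  [14] .###. => .  t=0,i=7
  [13] .##.# => #  t=2,i=5
  [12] .##.. => .  t=1,i=0
  [11] .#.## => #  t=0,i=5
  [10] .#.#. => #  t=0,i=3
  [9] .#..# => #  t=2,i=2
  [8] .#... => .  t=2,i=8
  [7] ..### => .  t=4,i=8
  [6] ..##. => .  t=1,i=9
  [5] ..#.# => .  t=0,i=2
  [4] ..#.. => .  t=2,i=1
  [3] ...## => .  t=4,i=7
  [2] ...#. => .  t=2,i=0
  [1] ....# => .  t=3,i=0
  [0] ..... => #  t=3,i=8
  bits 00011011110000000010111000000001 = 465579521

465579521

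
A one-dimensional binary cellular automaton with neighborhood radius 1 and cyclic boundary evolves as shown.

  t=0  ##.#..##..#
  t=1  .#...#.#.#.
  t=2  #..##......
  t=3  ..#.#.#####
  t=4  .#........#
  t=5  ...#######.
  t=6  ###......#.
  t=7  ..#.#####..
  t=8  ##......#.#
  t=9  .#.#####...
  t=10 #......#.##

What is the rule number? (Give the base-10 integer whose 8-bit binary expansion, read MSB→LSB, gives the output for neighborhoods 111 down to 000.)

  [7] ### => .  t=0,i=0
  [6] ##. => #  t=0,i=1
  [5] #.# => .  t=0,i=2
  [4] #.. => .  t=0,i=4
  [3] .## => .  t=0,i=6
  [2] .#. => .  t=0,i=3
  [1] ..# => #  t=0,i=5
  [0] ... => #  t=1,i=3
  bits 01000011 = 67

67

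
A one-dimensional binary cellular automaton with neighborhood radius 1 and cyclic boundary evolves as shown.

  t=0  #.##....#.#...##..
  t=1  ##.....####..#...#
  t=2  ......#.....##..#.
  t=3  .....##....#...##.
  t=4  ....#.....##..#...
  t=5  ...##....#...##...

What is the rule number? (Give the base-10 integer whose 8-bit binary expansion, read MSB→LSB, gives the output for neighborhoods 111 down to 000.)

38

  ###|.  b7=0 t=1,i=0
  ##.|.  b6=0 t=0,i=3
  #.#|#  b5=1 t=0,i=1
  #..|.  b4=0 t=0,i=4
  .##|.  b3=0 t=0,i=2
  .#.|#  b2=1 t=0,i=0
  ..#|#  b1=1 t=0,i=7
  ...|.  b0=0 t=0,i=5
  bits 00100110 = 38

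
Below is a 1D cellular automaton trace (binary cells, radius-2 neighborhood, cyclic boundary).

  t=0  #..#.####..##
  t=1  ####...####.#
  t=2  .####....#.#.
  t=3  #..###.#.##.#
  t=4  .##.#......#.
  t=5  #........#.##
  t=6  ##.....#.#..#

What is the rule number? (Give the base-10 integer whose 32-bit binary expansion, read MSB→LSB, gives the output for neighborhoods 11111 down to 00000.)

  ##### -> #   bit 31 = 1  t=1,i=1
  ####. -> #   bit 30 = 1  t=0,i=7
  ###.# -> .   bit 29 = 0  t=1,i=10
  ###.. -> #   bit 28 = 1  t=0,i=0
  ##.## -> #   bit 27 = 1  t=1,i=11
  ##.#. -> .   bit 26 = 0  t=3,i=6
  ##..# -> #   bit 25 = 1  t=0,i=1
  ##... -> #   bit 24 = 1  t=1,i=4
  #.### -> .   bit 23 = 0  t=0,i=5
  #.##. -> .   bit 22 = 0  t=3,i=9
  #.#.# -> .   bit 21 = 0  t=3,i=7
  #.#.. -> .   bit 20 = 0  t=2,i=11
  #..## -> #   bit 19 = 1  t=0,i=10
  #..#. -> #   bit 18 = 1  t=0,i=2
  #...# -> .   bit 17 = 0  t=1,i=5
  #.... -> .   bit 16 = 0  t=2,i=6
  .#### -> .   bit 15 = 0  t=0,i=6
  .###. -> #   bit 14 = 1  t=0,i=12
  .##.# -> .   bit 13 = 0  t=3,i=10
  .##.. -> .   bit 12 = 0  t=3,i=0
  .#.## -> .   bit 11 = 0  t=0,i=4
  .#.#. -> #   bit 10 = 1  t=2,i=10
  .#..# -> #   bit 9 = 1  t=2,i=12
  .#... -> .   bit 8 = 0  t=4,i=5
  ..### -> .   bit 7 = 0  t=0,i=11
  ..##. -> .   bit 6 = 0  t=4,i=1
  ..#.# -> #   bit 5 = 1  t=0,i=3
  ..#.. -> #   bit 4 = 1  t=4,i=11
  ...## -> .   bit 3 = 0  t=1,i=6
  ...#. -> .   bit 2 = 0  t=2,i=8
  ....# -> #   bit 1 = 1  t=2,i=7
  ..... -> .   bit 0 = 0  t=4,i=7
  bits 11011011000011000100011000110010 = 3675014706

3675014706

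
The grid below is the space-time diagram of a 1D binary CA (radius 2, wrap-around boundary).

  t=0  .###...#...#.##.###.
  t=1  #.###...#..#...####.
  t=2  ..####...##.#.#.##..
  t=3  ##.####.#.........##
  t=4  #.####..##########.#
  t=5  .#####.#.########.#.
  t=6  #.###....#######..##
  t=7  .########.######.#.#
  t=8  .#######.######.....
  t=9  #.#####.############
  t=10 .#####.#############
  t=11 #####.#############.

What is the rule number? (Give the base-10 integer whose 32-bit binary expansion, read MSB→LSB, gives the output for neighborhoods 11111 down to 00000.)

3650994987

  ##### -> #   bit 31 = 1  t=4,i=10
  ####. -> #   bit 30 = 1  t=1,i=17
  ###.# -> .   bit 29 = 0  t=1,i=18
  ###.. -> #   bit 28 = 1  t=0,i=3
  ##.## -> #   bit 27 = 1  t=0,i=15
  ##.#. -> .   bit 26 = 0  t=1,i=19
  ##..# -> .   bit 25 = 0  t=0,i=19
  ##... -> #   bit 24 = 1  t=0,i=4
  #.### -> #   bit 23 = 1  t=0,i=16
  #.##. -> .   bit 22 = 0  t=0,i=13
  #.#.# -> .   bit 21 = 0  t=1,i=0
  #.#.. -> #   bit 20 = 1  t=3,i=8
  #..## -> #   bit 19 = 1  t=0,i=0
  #..#. -> #   bit 18 = 1  t=1,i=10
  #...# -> .   bit 17 = 0  t=0,i=5
  #.... -> #   bit 16 = 1  t=2,i=19
  .#### -> #   bit 15 = 1  t=1,i=16
  .###. -> #   bit 14 = 1  t=0,i=2
  .##.# -> .   bit 13 = 0  t=0,i=14
  .##.. -> .   bit 12 = 0  t=2,i=17
  .#.## -> .   bit 11 = 0  t=0,i=12
  .#.#. -> .   bit 10 = 0  t=2,i=13
  .#..# -> #   bit 9 = 1  t=1,i=9
  .#... -> #   bit 8 = 1  t=0,i=8
  ..### -> .   bit 7 = 0  t=0,i=1
  ..##. -> .   bit 6 = 0  t=2,i=9
  ..#.# -> #   bit 5 = 1  t=0,i=11
  ..#.. -> .   bit 4 = 0  t=0,i=7
  ...## -> #   bit 3 = 1  t=1,i=14
  ...#. -> .   bit 2 = 0  t=0,i=6
  ....# -> #   bit 1 = 1  t=2,i=0
  ..... -> #   bit 0 = 1  t=3,i=11
  bits 11011001100111011100001100101011 = 3650994987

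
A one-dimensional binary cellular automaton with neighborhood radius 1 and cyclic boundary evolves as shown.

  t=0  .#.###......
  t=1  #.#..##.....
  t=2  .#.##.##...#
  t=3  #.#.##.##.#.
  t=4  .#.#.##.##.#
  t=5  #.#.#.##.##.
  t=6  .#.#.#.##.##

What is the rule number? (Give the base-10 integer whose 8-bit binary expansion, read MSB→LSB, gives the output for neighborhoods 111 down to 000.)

  nb ###: next=.  (t=0,i=4, bit7=0)
  nb ##.: next=#  (t=0,i=5, bit6=1)
  nb #.#: next=#  (t=0,i=2, bit5=1)
  nb #..: next=#  (t=0,i=6, bit4=1)
  nb .##: next=.  (t=0,i=3, bit3=0)
  nb .#.: next=.  (t=0,i=1, bit2=0)
  nb ..#: next=#  (t=0,i=0, bit1=1)
  nb ...: next=.  (t=0,i=7, bit0=0)
  bits 01110010 = 114

114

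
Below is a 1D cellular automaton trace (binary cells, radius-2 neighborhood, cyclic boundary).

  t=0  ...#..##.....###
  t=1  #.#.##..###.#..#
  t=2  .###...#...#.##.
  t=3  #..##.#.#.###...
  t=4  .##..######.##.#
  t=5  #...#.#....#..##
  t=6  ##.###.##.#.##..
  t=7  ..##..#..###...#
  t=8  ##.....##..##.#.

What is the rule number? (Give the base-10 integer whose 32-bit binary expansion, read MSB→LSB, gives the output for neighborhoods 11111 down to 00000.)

497651501

  [31] ##### => .  t=4,i=7
  [30] ####. => .  t=4,i=9
  [29] ###.# => .  t=1,i=10
  [28] ###.. => #  t=0,i=15
  [27] ##.## => #  t=4,i=11
  [26] ##.#. => #  t=1,i=1
  [25] ##..# => .  t=1,i=6
  [24] ##... => #  t=0,i=0
  [23] #.### => #  t=3,i=10
  [22] #.##. => .  t=1,i=4
  [21] #.#.# => #  t=1,i=2
  [20] #.#.. => .  t=1,i=12
  [19] #..## => #  t=0,i=5
  [18] #..#. => .  t=7,i=5
  [17] #...# => .  t=0,i=1
  [16] #.... => #  t=0,i=9
  [15] .#### => #  t=4,i=6
  [14] .###. => .  t=0,i=14
  [13] .##.# => .  t=1,i=0
  [12] .##.. => .  t=0,i=7
  [11] .#.## => #  t=1,i=3
  [10] .#.#. => #  t=3,i=7
  [9] .#..# => #  t=0,i=4
  [8] .#... => #  t=2,i=8
  [7] ..### => .  t=0,i=13
  [6] ..##. => .  t=0,i=6
  [5] ..#.# => #  t=2,i=11
  [4] ..#.. => .  t=0,i=3
  [3] ...## => #  t=0,i=12
  [2] ...#. => #  t=0,i=2
  [1] ....# => .  t=0,i=11
  [0] ..... => #  t=0,i=10
  bits 00011101101010011000111100101101 = 497651501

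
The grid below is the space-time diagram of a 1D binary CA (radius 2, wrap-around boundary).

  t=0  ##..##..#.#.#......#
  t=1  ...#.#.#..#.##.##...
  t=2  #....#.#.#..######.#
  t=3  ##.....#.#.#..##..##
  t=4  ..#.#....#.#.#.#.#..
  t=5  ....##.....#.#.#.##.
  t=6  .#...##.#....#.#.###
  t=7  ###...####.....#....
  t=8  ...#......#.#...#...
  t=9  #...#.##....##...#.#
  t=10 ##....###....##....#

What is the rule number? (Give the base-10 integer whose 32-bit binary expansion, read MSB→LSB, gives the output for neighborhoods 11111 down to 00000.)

2373726465

  [31] ##### => #  t=2,i=14
  [30] ####. => .  t=2,i=16
  [29] ###.# => .  t=2,i=17
  [28] ###.. => .  t=0,i=1
  [27] ##.## => #  t=1,i=14
  [26] ##.#. => #  t=6,i=0
  [25] ##..# => .  t=0,i=2
  [24] ##... => #  t=1,i=17
  [23] #.### => .  t=6,i=17
  [22] #.##. => #  t=1,i=12
  [21] #.#.# => #  t=0,i=10
  [20] #.#.. => #  t=0,i=12
  [19] #..## => #  t=0,i=3
  [18] #..#. => #  t=0,i=7
  [17] #...# => .  t=6,i=3
  [16] #.... => .  t=0,i=14
  [15] .#### => .  t=2,i=13
  [14] .###. => .  t=0,i=0
  [13] .##.# => #  t=1,i=13
  [12] .##.. => #  t=0,i=5
  [11] .#.## => .  t=1,i=11
  [10] .#.#. => .  t=0,i=9
  [9] .#..# => .  t=1,i=8
  [8] .#... => #  t=0,i=13
  [7] ..### => .  t=0,i=19
  [6] ..##. => .  t=0,i=4
  [5] ..#.# => .  t=0,i=8
  [4] ..#.. => .  t=7,i=15
  [3] ...## => .  t=0,i=18
  [2] ...#. => .  t=1,i=2
  [1] ....# => .  t=0,i=17
  [0] ..... => #  t=0,i=15
  bits 10001101011111000011000100000001 = 2373726465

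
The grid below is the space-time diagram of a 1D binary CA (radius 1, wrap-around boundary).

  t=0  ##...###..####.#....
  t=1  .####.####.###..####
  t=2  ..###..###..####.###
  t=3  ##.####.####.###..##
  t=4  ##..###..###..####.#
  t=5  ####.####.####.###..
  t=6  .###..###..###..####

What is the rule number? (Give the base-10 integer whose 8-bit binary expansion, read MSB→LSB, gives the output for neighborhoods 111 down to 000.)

211

  ### -> #   bit 7 = 1  t=0,i=6
  ##. -> #   bit 6 = 1  t=0,i=1
  #.# -> .   bit 5 = 0  t=0,i=14
  #.. -> #   bit 4 = 1  t=0,i=2
  .## -> .   bit 3 = 0  t=0,i=0
  .#. -> .   bit 2 = 0  t=0,i=15
  ..# -> #   bit 1 = 1  t=0,i=4
  ... -> #   bit 0 = 1  t=0,i=3
  bits 11010011 = 211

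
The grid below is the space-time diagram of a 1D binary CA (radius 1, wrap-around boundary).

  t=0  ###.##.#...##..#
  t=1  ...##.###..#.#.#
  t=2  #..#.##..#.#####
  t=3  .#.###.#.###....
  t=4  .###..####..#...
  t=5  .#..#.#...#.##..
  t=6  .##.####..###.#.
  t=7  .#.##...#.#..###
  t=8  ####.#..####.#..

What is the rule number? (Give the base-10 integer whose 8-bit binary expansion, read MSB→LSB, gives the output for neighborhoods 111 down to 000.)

60

  [7] ### => .  t=0,i=0
  [6] ##. => .  t=0,i=2
  [5] #.# => #  t=0,i=3
  [4] #.. => #  t=0,i=8
  [3] .## => #  t=0,i=4
  [2] .#. => #  t=0,i=7
  [1] ..# => .  t=0,i=10
  [0] ... => .  t=0,i=9
  bits 00111100 = 60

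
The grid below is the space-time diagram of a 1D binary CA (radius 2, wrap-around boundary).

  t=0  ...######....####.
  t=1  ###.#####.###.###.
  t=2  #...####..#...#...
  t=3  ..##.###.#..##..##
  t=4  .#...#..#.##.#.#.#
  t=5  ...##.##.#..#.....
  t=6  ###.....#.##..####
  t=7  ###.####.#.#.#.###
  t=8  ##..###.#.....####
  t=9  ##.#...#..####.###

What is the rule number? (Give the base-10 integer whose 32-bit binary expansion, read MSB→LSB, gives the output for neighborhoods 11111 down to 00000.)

  nb #####: next=#  (t=0,i=5, bit31=1)
  nb ####.: next=#  (t=0,i=7, bit30=1)
  nb ###.#: next=.  (t=1,i=2, bit29=0)
  nb ###..: next=#  (t=0,i=8, bit28=1)
  nb ##.##: next=.  (t=1,i=3, bit27=0)
  nb ##.#.: next=#  (t=3,i=8, bit26=1)
  nb ##..#: next=.  (t=2,i=8, bit25=0)
  nb ##...: next=.  (t=0,i=9, bit24=0)
  nb #.###: next=#  (t=1,i=0, bit23=1)
  nb #.##.: next=.  (t=4,i=10, bit22=0)
  nb #.#.#: next=.  (t=4,i=13, bit21=0)
  nb #.#..: next=.  (t=3,i=9, bit20=0)
  nb #..##: next=#  (t=3,i=1, bit19=1)
  nb #..#.: next=#  (t=2,i=9, bit18=1)
  nb #...#: next=#  (t=2,i=2, bit17=1)
  nb #....: next=#  (t=0,i=0, bit16=1)
  nb .####: next=#  (t=0,i=4, bit15=1)
  nb .###.: next=.  (t=1,i=1, bit14=0)
  nb .##.#: next=.  (t=3,i=3, bit13=0)
  nb .##..: next=#  (t=3,i=13, bit12=1)
  nb .#.##: next=#  (t=4,i=9, bit11=1)
  nb .#.#.: next=.  (t=4,i=0, bit10=0)
  nb .#..#: next=#  (t=3,i=10, bit9=1)
  nb .#...: next=.  (t=2,i=1, bit8=0)
  nb ..###: next=.  (t=0,i=3, bit7=0)
  nb ..##.: next=.  (t=3,i=2, bit6=0)
  nb ..#.#: next=.  (t=4,i=8, bit5=0)
  nb ..#..: next=.  (t=2,i=0, bit4=0)
  nb ...##: next=#  (t=0,i=2, bit3=1)
  nb ...#.: next=#  (t=2,i=13, bit2=1)
  nb ....#: next=#  (t=0,i=1, bit1=1)
  nb .....: next=#  (t=5,i=0, bit0=1)
  bits 11010100100011111001101000001111 = 3566180879

3566180879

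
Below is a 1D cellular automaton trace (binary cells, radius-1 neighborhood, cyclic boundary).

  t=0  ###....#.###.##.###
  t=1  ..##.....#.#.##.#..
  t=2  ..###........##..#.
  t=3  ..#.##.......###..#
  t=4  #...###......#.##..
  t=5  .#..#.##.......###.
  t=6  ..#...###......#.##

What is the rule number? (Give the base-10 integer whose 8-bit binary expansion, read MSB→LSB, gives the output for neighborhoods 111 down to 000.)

  nb ###: next=.  (t=0,i=0, bit7=0)
  nb ##.: next=#  (t=0,i=2, bit6=1)
  nb #.#: next=.  (t=0,i=8, bit5=0)
  nb #..: next=#  (t=0,i=3, bit4=1)
  nb .##: next=#  (t=0,i=9, bit3=1)
  nb .#.: next=.  (t=0,i=7, bit2=0)
  nb ..#: next=.  (t=0,i=6, bit1=0)
  nb ...: next=.  (t=0,i=4, bit0=0)
  bits 01011000 = 88

88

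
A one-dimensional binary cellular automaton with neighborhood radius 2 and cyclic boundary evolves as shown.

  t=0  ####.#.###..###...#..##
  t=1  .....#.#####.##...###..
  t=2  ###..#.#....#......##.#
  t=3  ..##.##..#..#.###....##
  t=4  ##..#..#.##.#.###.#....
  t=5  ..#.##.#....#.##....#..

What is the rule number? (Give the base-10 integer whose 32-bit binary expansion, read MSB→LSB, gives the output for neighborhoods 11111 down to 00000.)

447301169

  #####|.  b31=0 t=0,i=0
  ####.|.  b30=0 t=0,i=2
  ###.#|.  b29=0 t=0,i=3
  ###..|#  b28=1 t=0,i=9
  ##.##|#  b27=1 t=1,i=12
  ##.#.|.  b26=0 t=0,i=4
  ##..#|#  b25=1 t=0,i=10
  ##...|.  b24=0 t=0,i=15
  #.###|#  b23=1 t=0,i=7
  #.##.|.  b22=0 t=1,i=13
  #.#.#|#  b21=1 t=0,i=5
  #.#..|.  b20=0 t=2,i=7
  #..##|#  b19=1 t=0,i=11
  #..#.|.  b18=0 t=2,i=4
  #...#|.  b17=0 t=0,i=16
  #....|#  b16=1 t=1,i=22
  .####|.  b15=0 t=0,i=22
  .###.|#  b14=1 t=0,i=8
  .##.#|.  b13=0 t=2,i=20
  .##..|.  b12=0 t=1,i=14
  .#.##|.  b11=0 t=0,i=6
  .#.#.|#  b10=1 t=2,i=6
  .#..#|#  b9=1 t=0,i=19
  .#...|.  b8=0 t=2,i=8
  ..###|.  b7=0 t=0,i=12
  ..##.|.  b6=0 t=2,i=19
  ..#.#|#  b5=1 t=1,i=5
  ..#..|#  b4=1 t=0,i=18
  ...##|.  b3=0 t=1,i=17
  ...#.|.  b2=0 t=0,i=17
  ....#|.  b1=0 t=1,i=3
  .....|#  b0=1 t=1,i=0
  bits 00011010101010010100011000110001 = 447301169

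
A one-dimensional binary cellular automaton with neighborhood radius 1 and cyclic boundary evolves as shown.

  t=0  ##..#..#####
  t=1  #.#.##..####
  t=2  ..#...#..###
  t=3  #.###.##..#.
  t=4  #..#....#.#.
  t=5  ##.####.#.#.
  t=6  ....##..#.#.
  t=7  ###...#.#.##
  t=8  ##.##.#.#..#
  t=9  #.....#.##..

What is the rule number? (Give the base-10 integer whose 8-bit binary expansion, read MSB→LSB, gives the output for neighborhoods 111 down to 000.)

  ### -> #   bit 7 = 1  t=0,i=0
  ##. -> .   bit 6 = 0  t=0,i=1
  #.# -> .   bit 5 = 0  t=1,i=1
  #.. -> #   bit 4 = 1  t=0,i=2
  .## -> .   bit 3 = 0  t=0,i=7
  .#. -> #   bit 2 = 1  t=0,i=4
  ..# -> .   bit 1 = 0  t=0,i=3
  ... -> #   bit 0 = 1  t=2,i=4
  bits 10010101 = 149

149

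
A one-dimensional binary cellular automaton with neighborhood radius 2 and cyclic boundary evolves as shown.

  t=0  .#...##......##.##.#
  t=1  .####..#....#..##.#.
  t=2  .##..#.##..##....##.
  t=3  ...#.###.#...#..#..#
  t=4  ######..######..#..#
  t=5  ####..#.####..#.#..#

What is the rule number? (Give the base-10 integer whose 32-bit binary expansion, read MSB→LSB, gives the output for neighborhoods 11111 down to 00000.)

  [31] ##### => #  t=4,i=1
  [30] ####. => .  t=1,i=3
  [29] ###.# => .  t=3,i=7
  [28] ###.. => .  t=1,i=4
  [27] ##.## => #  t=0,i=15
  [26] ##.#. => #  t=0,i=18
  [25] ##..# => #  t=1,i=5
  [24] ##... => #  t=0,i=7
  [23] #.### => #  t=3,i=5
  [22] #.##. => #  t=0,i=16
  [21] #.#.# => .  t=0,i=19
  [20] #.#.. => #  t=0,i=1
  [19] #..## => .  t=1,i=0
  [18] #..#. => .  t=1,i=6
  [17] #...# => #  t=0,i=3
  [16] #.... => .  t=0,i=8
  [15] .#### => #  t=1,i=2
  [14] .###. => .  t=3,i=6
  [13] .##.# => .  t=0,i=14
  [12] .##.. => .  t=0,i=6
  [11] .#.## => #  t=2,i=6
  [10] .#.#. => .  t=0,i=0
  [9] .#..# => .  t=1,i=13
  [8] .#... => #  t=0,i=2
  [7] ..### => #  t=1,i=1
  [6] ..##. => .  t=0,i=5
  [5] ..#.# => #  t=2,i=5
  [4] ..#.. => #  t=1,i=7
  [3] ...## => #  t=0,i=4
  [2] ...#. => #  t=1,i=11
  [1] ....# => .  t=0,i=11
  [0] ..... => .  t=0,i=9
  bits 10001111110100101000100110111100 = 2412939708

2412939708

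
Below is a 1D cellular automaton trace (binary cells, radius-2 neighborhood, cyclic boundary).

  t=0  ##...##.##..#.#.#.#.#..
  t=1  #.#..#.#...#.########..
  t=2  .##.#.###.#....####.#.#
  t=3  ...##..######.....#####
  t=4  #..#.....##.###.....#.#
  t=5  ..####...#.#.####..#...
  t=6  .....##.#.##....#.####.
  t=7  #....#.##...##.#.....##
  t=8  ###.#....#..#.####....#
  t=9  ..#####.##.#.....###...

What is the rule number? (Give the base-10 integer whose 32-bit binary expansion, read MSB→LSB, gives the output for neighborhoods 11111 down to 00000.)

  nb #####: next=#  (t=1,i=15, bit31=1)
  nb ####.: next=.  (t=1,i=19, bit30=0)
  nb ###.#: next=#  (t=2,i=8, bit29=1)
  nb ###..: next=#  (t=1,i=20, bit28=1)
  nb ##.##: next=#  (t=0,i=7, bit27=1)
  nb ##.#.: next=#  (t=2,i=3, bit26=1)
  nb ##..#: next=.  (t=0,i=10, bit25=0)
  nb ##...: next=#  (t=0,i=2, bit24=1)
  nb #.###: next=.  (t=1,i=13, bit23=0)
  nb #.##.: next=.  (t=0,i=8, bit22=0)
  nb #.#.#: next=#  (t=0,i=14, bit21=1)
  nb #.#..: next=#  (t=0,i=20, bit20=1)
  nb #..##: next=.  (t=0,i=22, bit19=0)
  nb #..#.: next=#  (t=0,i=11, bit18=1)
  nb #...#: next=.  (t=0,i=3, bit17=0)
  nb #....: next=#  (t=2,i=12, bit16=1)
  nb .####: next=.  (t=1,i=14, bit15=0)
  nb .###.: next=#  (t=2,i=7, bit14=1)
  nb .##.#: next=.  (t=0,i=6, bit13=0)
  nb .##..: next=.  (t=0,i=1, bit12=0)
  nb .#.##: next=.  (t=1,i=12, bit11=0)
  nb .#.#.: next=#  (t=0,i=13, bit10=1)
  nb .#..#: next=.  (t=0,i=21, bit9=0)
  nb .#...: next=#  (t=1,i=8, bit8=1)
  nb ..###: next=.  (t=2,i=15, bit7=0)
  nb ..##.: next=#  (t=0,i=0, bit6=1)
  nb ..#.#: next=.  (t=0,i=12, bit5=0)
  nb ..#..: next=#  (t=4,i=3, bit4=1)
  nb ...##: next=.  (t=0,i=4, bit3=0)
  nb ...#.: next=#  (t=1,i=10, bit2=1)
  nb ....#: next=.  (t=2,i=13, bit1=0)
  nb .....: next=.  (t=3,i=15, bit0=0)
  bits 10111101001101010100010101010100 = 3174384980

3174384980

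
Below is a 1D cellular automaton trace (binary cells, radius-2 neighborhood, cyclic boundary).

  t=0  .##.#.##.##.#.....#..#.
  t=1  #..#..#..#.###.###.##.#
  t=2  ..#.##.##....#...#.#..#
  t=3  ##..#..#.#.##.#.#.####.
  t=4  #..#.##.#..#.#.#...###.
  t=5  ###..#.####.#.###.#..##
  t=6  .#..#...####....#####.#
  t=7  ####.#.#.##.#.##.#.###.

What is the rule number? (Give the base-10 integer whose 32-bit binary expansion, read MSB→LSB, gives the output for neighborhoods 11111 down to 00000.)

  nb #####: next=.  (t=5,i=0, bit31=0)
  nb ####.: next=#  (t=3,i=20, bit30=1)
  nb ###.#: next=#  (t=1,i=13, bit29=1)
  nb ###..: next=.  (t=5,i=2, bit28=0)
  nb ##.##: next=.  (t=0,i=8, bit27=0)
  nb ##.#.: next=#  (t=0,i=3, bit26=1)
  nb ##..#: next=.  (t=1,i=1, bit25=0)
  nb ##...: next=#  (t=2,i=9, bit24=1)
  nb #.###: next=.  (t=1,i=11, bit23=0)
  nb #.##.: next=#  (t=0,i=6, bit22=1)
  nb #.#.#: next=.  (t=0,i=4, bit21=0)
  nb #.#..: next=#  (t=0,i=12, bit20=1)
  nb #..##: next=#  (t=0,i=0, bit19=1)
  nb #..#.: next=#  (t=0,i=20, bit18=1)
  nb #...#: next=.  (t=2,i=15, bit17=0)
  nb #....: next=.  (t=0,i=14, bit16=0)
  nb .####: next=#  (t=3,i=19, bit15=1)
  nb .###.: next=.  (t=1,i=12, bit14=0)
  nb .##.#: next=.  (t=0,i=2, bit13=0)
  nb .##..: next=.  (t=1,i=0, bit12=0)
  nb .#.##: next=.  (t=0,i=5, bit11=0)
  nb .#.#.: next=#  (t=2,i=18, bit10=1)
  nb .#..#: next=#  (t=0,i=19, bit9=1)
  nb .#...: next=#  (t=0,i=13, bit8=1)
  nb ..###: next=.  (t=4,i=19, bit7=0)
  nb ..##.: next=.  (t=0,i=1, bit6=0)
  nb ..#.#: next=.  (t=1,i=9, bit5=0)
  nb ..#..: next=.  (t=0,i=18, bit4=0)
  nb ...##: next=#  (t=4,i=18, bit3=1)
  nb ...#.: next=#  (t=0,i=17, bit2=1)
  nb ....#: next=#  (t=0,i=16, bit1=1)
  nb .....: next=#  (t=0,i=15, bit0=1)
  bits 01100101010111001000011100001111 = 1700562703

1700562703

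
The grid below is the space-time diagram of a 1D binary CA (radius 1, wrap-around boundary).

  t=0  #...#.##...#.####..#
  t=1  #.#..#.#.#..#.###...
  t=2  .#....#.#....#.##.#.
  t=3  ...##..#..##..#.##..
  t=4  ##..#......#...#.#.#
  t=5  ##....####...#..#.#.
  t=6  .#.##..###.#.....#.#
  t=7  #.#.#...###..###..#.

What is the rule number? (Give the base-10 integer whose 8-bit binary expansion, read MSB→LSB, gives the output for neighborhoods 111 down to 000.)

225

  ###|#  b7=1 t=0,i=14
  ##.|#  b6=1 t=0,i=0
  #.#|#  b5=1 t=0,i=5
  #..|.  b4=0 t=0,i=1
  .##|.  b3=0 t=0,i=6
  .#.|.  b2=0 t=0,i=4
  ..#|.  b1=0 t=0,i=3
  ...|#  b0=1 t=0,i=2
  bits 11100001 = 225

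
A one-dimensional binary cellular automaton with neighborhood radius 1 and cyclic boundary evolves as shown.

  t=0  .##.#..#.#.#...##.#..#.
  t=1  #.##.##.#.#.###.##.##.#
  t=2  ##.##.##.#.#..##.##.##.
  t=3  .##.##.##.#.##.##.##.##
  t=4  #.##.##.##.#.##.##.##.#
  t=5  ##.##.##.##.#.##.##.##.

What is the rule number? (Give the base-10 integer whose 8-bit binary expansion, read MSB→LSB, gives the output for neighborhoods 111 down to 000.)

115

  nb ###: next=.  (t=1,i=13, bit7=0)
  nb ##.: next=#  (t=0,i=2, bit6=1)
  nb #.#: next=#  (t=0,i=3, bit5=1)
  nb #..: next=#  (t=0,i=5, bit4=1)
  nb .##: next=.  (t=0,i=1, bit3=0)
  nb .#.: next=.  (t=0,i=4, bit2=0)
  nb ..#: next=#  (t=0,i=0, bit1=1)
  nb ...: next=#  (t=0,i=13, bit0=1)
  bits 01110011 = 115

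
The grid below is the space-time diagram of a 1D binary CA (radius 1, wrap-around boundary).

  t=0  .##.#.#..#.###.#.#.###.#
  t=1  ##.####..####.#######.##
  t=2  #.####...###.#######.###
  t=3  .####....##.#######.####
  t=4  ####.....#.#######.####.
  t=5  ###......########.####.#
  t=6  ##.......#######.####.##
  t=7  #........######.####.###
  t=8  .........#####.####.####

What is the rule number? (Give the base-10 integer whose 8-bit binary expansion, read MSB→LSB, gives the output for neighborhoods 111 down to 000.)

172

  ###|#  b7=1 t=0,i=12
  ##.|.  b6=0 t=0,i=2
  #.#|#  b5=1 t=0,i=0
  #..|.  b4=0 t=0,i=7
  .##|#  b3=1 t=0,i=1
  .#.|#  b2=1 t=0,i=4
  ..#|.  b1=0 t=0,i=8
  ...|.  b0=0 t=2,i=7
  bits 10101100 = 172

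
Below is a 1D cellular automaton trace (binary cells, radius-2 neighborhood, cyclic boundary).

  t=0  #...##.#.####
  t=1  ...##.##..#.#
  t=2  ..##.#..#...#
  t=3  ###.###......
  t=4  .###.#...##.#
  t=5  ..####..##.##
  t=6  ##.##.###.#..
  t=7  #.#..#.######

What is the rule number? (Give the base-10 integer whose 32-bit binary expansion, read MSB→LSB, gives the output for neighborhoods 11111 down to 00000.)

1849213513

  #####|.  b31=0 t=0,i=11
  ####.|#  b30=1 t=0,i=12
  ###.#|#  b29=1 t=3,i=2
  ###..|.  b28=0 t=0,i=0
  ##.##|#  b27=1 t=1,i=5
  ##.#.|#  b26=1 t=0,i=6
  ##..#|#  b25=1 t=1,i=8
  ##...|.  b24=0 t=0,i=1
  #.###|.  b23=0 t=0,i=9
  #.##.|.  b22=0 t=1,i=6
  #.#.#|#  b21=1 t=0,i=7
  #.#..|#  b20=1 t=1,i=12
  #..##|#  b19=1 t=2,i=1
  #..#.|.  b18=0 t=1,i=9
  #...#|.  b17=0 t=0,i=2
  #....|.  b16=0 t=3,i=8
  .####|#  b15=1 t=0,i=10
  .###.|#  b14=1 t=3,i=1
  .##.#|.  b13=0 t=0,i=5
  .##..|.  b12=0 t=1,i=7
  .#.##|.  b11=0 t=0,i=8
  .#.#.|.  b10=0 t=1,i=11
  .#..#|#  b9=1 t=2,i=0
  .#...|.  b8=0 t=1,i=0
  ..###|.  b7=0 t=3,i=0
  ..##.|#  b6=1 t=0,i=4
  ..#.#|.  b5=0 t=1,i=10
  ..#..|.  b4=0 t=2,i=8
  ...##|#  b3=1 t=0,i=3
  ...#.|.  b2=0 t=2,i=11
  ....#|.  b1=0 t=3,i=11
  .....|#  b0=1 t=3,i=9
  bits 01101110001110001100001001001001 = 1849213513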